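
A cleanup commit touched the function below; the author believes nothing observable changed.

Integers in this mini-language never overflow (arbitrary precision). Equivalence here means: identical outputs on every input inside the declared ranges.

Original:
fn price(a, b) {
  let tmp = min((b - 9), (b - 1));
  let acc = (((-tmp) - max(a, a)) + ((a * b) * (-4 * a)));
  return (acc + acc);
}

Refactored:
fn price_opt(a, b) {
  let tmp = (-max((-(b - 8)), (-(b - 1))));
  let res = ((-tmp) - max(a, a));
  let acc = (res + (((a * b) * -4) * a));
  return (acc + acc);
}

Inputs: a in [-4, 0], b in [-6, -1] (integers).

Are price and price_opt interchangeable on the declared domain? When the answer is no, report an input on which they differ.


Consider the input a=-4, b=-6.
price: tmp=-15, then acc=403, then returns 806
price_opt: tmp=-14, then res=18, then acc=402, then returns 804
806 != 804, so the rewrite changes behavior.
verdict: not equivalent; witness: a=-4, b=-6


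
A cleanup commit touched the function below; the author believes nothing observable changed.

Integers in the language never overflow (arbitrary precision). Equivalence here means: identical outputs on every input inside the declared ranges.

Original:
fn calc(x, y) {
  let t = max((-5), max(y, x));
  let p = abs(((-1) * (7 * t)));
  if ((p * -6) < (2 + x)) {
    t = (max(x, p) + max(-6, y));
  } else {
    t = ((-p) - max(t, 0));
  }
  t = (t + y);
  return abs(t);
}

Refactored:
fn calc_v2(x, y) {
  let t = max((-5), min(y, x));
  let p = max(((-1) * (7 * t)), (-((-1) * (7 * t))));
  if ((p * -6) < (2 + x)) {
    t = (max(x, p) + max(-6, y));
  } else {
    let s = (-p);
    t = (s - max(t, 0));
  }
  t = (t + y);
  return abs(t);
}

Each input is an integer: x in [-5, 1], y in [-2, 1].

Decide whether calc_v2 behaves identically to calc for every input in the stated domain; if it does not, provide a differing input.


Take x=-5, y=-2.
calc: t becomes -2; next p becomes 14; next ((p * -6) < (2 + x)) evaluates to true; next t becomes 12; next t becomes 10; next final value 10
calc_v2: t becomes -5; next p becomes 35; next ((p * -6) < (2 + x)) evaluates to true; next t becomes 33; next t becomes 31; next final value 31
10 != 31, so the rewrite changes behavior.
verdict: not equivalent; witness: x=-5, y=-2


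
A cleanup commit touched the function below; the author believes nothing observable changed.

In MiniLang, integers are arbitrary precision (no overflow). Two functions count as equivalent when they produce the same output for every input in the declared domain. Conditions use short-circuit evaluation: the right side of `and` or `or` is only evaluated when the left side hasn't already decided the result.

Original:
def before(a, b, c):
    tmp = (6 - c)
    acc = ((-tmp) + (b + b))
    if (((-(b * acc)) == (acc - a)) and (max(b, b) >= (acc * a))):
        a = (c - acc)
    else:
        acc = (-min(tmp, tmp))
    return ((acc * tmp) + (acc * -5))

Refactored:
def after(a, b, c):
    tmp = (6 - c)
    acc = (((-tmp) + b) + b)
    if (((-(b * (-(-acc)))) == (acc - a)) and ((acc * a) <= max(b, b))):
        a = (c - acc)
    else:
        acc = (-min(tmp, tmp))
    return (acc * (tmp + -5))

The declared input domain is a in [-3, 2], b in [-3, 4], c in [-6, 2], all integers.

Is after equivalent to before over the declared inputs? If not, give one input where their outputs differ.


The two are interchangeable: arithmetic usage differs, comparison usage differs, and every declared input agrees.
Spot check at a=-3, b=-3, c=-4 — before: tmp := 10 | acc := -16 | (((-(b * acc)) == (acc - a)) and (max(b, b) >= (acc * a))): false | acc := -10 | result -50. after: tmp := 10 | acc := -16 | (((-(b * (-(-acc)))) == (acc - a)) and ((acc * a) <= max(b, b))): false | acc := -10 | result -50. Both give -50.
Checked all 432 inputs in the declared domain: the outputs agree on every one.
verdict: equivalent


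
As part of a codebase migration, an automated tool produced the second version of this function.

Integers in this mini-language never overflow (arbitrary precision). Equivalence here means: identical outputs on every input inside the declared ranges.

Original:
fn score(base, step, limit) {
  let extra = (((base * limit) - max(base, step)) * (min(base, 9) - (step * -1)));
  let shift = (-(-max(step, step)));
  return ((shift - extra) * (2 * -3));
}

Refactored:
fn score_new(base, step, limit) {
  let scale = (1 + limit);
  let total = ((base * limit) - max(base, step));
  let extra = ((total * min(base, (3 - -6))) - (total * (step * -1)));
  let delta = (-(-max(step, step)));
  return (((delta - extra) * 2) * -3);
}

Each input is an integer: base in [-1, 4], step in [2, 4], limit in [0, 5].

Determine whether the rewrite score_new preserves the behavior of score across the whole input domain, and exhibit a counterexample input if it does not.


Although arithmetic usage differs, and constant usage differs, and local variable names differ, and statement counts differ, 108/108 inputs agree.
verdict: equivalent


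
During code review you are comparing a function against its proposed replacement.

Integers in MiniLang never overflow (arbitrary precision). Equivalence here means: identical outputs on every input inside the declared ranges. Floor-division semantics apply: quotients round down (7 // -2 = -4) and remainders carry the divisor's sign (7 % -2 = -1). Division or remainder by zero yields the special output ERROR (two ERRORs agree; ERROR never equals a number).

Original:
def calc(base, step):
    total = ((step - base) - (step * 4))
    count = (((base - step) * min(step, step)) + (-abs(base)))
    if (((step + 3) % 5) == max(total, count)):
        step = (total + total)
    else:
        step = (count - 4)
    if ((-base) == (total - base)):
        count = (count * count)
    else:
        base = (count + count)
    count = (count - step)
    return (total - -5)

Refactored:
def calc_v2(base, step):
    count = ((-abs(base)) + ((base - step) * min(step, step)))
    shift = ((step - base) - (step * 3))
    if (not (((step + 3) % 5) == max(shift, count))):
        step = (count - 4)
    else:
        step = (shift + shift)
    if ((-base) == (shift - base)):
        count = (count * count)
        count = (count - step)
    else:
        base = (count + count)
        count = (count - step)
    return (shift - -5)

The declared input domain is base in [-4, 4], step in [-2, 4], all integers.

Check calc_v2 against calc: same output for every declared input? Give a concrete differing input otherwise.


Take base=-4, step=-2.
calc: total := 10 | count := 0 | (((step + 3) % 5) == max(total, count)): false | step := -4 | ((-base) == (total - base)): false | base := 0 | count := 4 | result 15
calc_v2: count := 0 | shift := 8 | (not (((step + 3) % 5) == max(shift, count))): true | step := -4 | ((-base) == (shift - base)): false | base := 0 | count := 4 | result 13
15 vs 13 — the two versions disagree here.
verdict: not equivalent; witness: base=-4, step=-2


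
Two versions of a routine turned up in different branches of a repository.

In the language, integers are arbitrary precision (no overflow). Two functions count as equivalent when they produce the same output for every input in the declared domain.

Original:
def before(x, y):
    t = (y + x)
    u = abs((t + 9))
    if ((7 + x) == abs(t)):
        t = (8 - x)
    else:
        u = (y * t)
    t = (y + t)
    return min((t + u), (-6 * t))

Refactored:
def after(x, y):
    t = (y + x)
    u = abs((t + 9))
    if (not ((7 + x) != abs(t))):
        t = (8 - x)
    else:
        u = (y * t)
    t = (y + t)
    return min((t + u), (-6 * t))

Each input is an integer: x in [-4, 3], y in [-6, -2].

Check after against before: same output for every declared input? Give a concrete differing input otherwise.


The two are interchangeable: boolean connective usage differs, comparison usage differs, and every declared input agrees.
One worked example (x=-4, y=-4) — before: t=-8, then u=1, then ((7 + x) == abs(t)) is false, then u=32, then t=-12, then returns 20; after: t=-8, then u=1, then (not ((7 + x) != abs(t))) is false, then u=32, then t=-12, then returns 20; agreement on 20.
Every one of the 40 inputs gives matching results.
verdict: equivalent


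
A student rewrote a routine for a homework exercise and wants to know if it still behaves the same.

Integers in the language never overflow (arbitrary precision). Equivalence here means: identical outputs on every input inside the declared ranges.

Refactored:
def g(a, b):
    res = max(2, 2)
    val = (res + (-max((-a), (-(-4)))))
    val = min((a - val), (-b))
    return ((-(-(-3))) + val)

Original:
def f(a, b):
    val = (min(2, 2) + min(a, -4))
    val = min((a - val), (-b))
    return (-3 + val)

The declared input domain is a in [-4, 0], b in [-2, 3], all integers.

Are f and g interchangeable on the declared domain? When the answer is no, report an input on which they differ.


Although `min(2, 2)` became `max(2, 2)`, no input in the stated domain can expose it; all 30 inputs agree.
verdict: equivalent


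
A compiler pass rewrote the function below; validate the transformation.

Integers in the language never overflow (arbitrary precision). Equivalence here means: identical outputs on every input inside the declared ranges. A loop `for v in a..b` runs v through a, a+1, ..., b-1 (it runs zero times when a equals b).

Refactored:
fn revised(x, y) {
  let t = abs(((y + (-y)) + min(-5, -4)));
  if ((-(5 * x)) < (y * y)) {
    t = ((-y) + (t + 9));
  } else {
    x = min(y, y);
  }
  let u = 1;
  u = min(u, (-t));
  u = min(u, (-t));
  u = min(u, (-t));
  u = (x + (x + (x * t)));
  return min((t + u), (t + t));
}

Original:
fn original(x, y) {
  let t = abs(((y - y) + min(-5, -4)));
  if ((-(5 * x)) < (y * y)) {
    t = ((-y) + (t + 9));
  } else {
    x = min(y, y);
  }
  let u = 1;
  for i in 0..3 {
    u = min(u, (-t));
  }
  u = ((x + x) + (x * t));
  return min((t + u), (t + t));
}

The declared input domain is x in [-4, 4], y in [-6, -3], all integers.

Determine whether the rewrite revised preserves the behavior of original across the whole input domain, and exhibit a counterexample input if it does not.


The two are interchangeable: loop structure differs; also statement counts differ; also arithmetic usage differs; also local variable names differ; also min/max/abs usage differs, and every declared input agrees.
As a probe, take x=-4, y=-6: original runs t=5, then ((-(5 * x)) < (y * y)) is true, then t=20, then u=1, then (i=0), then u=-20, then (i=1), then u=-20, then (i=2), then u=-20, then u=-88, then returns -68; revised runs t=5, then ((-(5 * x)) < (y * y)) is true, then t=20, then u=1, then u=-20, then u=-20, then u=-20, then u=-88, then returns -68; both end at -68.
An exhaustive pass over the 36 declared inputs shows identical outputs.
verdict: equivalent


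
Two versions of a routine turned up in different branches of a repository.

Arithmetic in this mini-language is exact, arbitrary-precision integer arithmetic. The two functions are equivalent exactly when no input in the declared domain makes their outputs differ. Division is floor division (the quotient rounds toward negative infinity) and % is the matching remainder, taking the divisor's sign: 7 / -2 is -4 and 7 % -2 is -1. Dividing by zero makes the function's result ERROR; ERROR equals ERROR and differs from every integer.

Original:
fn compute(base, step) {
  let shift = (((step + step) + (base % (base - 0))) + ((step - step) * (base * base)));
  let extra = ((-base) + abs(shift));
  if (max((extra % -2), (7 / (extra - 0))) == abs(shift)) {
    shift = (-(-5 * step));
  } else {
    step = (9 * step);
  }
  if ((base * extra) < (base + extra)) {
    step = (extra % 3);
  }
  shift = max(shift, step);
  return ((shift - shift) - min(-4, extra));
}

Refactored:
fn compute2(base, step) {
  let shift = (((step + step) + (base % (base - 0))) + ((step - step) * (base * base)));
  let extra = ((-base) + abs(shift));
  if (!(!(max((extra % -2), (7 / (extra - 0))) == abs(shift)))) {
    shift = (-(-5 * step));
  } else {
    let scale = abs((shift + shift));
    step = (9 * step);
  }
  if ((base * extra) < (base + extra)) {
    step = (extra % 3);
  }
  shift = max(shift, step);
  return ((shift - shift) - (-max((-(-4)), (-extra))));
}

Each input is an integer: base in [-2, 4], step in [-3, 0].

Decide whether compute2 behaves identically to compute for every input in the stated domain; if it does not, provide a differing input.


Equivalent — the differences include boolean connective usage differs; also statement counts differ; also arithmetic usage differs; also local variable names differ; also min/max/abs usage differs, yet no declared input distinguishes the two.
As a probe, take base=3, step=-3: compute runs shift=-6, then extra=3, then (max((extra % -2), (7 / (extra - 0))) == abs(shift)) is false, then step=-27, then ((base * extra) < (base + extra)) is false, then shift=-6, then returns 4; compute2 runs shift=-6, then extra=3, then (!(!(max((extra % -2), (7 / (extra - 0))) == abs(shift)))) is false, then scale=12, then step=-27, then ((base * extra) < (base + extra)) is false, then shift=-6, then returns 4; both end at 4.
Checked all 28 inputs in the declared domain: the outputs agree on every one.
verdict: equivalent


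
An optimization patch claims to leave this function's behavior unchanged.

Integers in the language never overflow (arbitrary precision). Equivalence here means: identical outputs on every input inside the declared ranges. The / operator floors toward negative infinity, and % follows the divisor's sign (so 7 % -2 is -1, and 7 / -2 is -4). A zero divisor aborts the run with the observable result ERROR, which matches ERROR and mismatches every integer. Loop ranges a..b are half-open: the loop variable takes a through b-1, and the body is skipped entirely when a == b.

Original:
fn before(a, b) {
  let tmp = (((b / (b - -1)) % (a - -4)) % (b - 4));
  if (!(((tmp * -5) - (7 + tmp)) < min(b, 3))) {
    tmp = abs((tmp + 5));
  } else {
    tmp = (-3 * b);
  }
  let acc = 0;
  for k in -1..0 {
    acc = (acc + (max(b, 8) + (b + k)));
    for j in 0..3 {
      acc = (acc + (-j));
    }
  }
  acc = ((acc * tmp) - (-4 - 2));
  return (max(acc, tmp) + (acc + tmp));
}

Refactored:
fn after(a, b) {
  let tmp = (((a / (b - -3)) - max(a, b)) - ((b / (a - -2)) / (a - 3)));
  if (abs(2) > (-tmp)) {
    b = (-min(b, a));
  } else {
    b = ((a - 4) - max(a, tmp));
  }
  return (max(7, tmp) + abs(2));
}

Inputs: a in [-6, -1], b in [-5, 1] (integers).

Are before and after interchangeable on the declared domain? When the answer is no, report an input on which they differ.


a=-6, b=-5 yields 10 from before but 11 from after.
verdict: not equivalent; witness: a=-6, b=-5


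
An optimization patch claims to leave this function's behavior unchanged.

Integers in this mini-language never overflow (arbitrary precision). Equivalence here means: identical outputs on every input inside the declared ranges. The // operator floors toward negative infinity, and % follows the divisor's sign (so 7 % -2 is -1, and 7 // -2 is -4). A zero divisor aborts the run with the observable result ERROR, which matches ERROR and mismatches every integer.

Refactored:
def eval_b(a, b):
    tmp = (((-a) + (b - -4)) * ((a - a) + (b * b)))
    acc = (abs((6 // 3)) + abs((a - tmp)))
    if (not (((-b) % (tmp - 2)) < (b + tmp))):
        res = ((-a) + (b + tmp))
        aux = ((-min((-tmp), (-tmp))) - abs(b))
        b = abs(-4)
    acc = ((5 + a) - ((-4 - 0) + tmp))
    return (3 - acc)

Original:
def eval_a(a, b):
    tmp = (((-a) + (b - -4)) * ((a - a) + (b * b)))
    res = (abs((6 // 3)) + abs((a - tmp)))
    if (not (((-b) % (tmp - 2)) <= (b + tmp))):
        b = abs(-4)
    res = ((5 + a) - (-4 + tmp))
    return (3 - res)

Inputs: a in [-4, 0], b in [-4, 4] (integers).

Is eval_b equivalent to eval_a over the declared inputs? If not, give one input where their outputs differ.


The edit looks behavioral (`(((-b) % (tmp - 2)) <= (b + tmp))` became `(((-b) % (tmp - 2)) < (b + tmp))`), but over these ranges it never changes the outcome.
Tracing a=-3, b=-1: eval_a: tmp = 6; res = 11; (not (((-b) % (tmp - 2)) <= (b + tmp))) -> false; res = 0; return 3 | eval_b: tmp = 6; acc = 11; (not (((-b) % (tmp - 2)) < (b + tmp))) -> false; acc = 0; return 3 — matching result 3.
Across all 45 domain points the two functions coincide.
verdict: equivalent


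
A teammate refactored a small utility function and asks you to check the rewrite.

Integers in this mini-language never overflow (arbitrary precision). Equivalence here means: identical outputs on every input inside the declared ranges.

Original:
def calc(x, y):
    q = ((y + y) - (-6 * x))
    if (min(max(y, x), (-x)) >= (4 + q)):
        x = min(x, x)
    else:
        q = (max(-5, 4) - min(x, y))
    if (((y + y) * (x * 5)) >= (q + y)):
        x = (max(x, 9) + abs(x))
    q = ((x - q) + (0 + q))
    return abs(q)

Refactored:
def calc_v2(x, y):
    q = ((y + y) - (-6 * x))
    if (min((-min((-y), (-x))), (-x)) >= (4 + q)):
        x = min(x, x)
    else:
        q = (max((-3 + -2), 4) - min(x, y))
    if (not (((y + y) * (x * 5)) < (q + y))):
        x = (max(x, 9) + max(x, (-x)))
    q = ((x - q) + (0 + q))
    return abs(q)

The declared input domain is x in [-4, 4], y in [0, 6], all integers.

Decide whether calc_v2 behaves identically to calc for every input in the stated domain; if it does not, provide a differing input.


Although constant usage differs, boolean connective usage differs, comparison usage differs, arithmetic usage differs, min/max/abs usage differs, 63/63 inputs agree.
verdict: equivalent


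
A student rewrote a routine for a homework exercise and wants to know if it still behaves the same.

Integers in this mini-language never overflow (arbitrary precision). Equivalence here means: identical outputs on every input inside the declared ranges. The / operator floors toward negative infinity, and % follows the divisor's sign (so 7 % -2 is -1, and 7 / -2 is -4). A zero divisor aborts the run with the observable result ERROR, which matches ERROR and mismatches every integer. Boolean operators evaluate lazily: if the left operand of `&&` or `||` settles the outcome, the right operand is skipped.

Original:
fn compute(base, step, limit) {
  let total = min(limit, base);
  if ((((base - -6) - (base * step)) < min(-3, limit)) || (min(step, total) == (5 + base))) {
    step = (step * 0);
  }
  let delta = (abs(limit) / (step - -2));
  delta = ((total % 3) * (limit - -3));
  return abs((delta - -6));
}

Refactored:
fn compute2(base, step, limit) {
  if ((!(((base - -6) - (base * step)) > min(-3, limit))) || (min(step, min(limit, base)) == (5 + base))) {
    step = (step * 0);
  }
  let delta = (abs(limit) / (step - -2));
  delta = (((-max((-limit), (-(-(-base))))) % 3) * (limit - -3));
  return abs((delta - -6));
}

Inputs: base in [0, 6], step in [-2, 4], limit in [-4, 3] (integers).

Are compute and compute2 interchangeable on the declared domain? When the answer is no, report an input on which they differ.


There is a behavioral-looking edit here, yet the outcome never shifts on this domain.
Tracing base=0, step=3, limit=-3: compute: total = -3; ((((base - -6) - (base * step)) < min(-3, limit)) || (min(step, total) == (5 + base))) -> false; delta = 0; delta = 0; return 6 | compute2: ((!(((base - -6) - (base * step)) > min(-3, limit))) || (min(step, min(limit, base)) == (5 + base))) -> false; delta = 0; delta = 0; return 6 — matching result 6.
An exhaustive pass over the 392 declared inputs shows identical outputs.
verdict: equivalent


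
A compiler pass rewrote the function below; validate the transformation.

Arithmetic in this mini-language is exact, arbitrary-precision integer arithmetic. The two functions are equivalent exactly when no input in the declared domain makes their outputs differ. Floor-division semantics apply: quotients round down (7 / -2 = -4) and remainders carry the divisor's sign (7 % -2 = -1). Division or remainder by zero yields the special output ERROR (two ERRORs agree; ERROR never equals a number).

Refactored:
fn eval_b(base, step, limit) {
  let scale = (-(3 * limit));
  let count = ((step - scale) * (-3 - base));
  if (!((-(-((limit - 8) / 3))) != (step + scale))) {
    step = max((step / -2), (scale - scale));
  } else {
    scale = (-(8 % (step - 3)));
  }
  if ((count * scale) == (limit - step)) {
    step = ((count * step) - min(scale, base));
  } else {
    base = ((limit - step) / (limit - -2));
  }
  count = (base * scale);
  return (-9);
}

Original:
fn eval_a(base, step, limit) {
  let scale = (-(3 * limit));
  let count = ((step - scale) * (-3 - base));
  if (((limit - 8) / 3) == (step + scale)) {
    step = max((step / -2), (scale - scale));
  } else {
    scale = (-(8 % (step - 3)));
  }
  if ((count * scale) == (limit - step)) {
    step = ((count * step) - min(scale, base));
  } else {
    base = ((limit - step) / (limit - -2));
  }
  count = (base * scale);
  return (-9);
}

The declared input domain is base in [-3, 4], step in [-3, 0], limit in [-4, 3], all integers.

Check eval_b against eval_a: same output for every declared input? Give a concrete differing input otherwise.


The two versions differ — the changes include comparison usage differs; also boolean connective usage differs.
Spot check at base=-1, step=-3, limit=-3 — eval_a: scale=9, then count=24, then (((limit - 8) / 3) == (step + scale)) is false, then scale=4, then ((count * scale) == (limit - step)) is false, then base=0, then count=0, then returns -9. eval_b: scale=9, then count=24, then (!((-(-((limit - 8) / 3))) != (step + scale))) is false, then scale=4, then ((count * scale) == (limit - step)) is false, then base=0, then count=0, then returns -9. Both give -9.
An exhaustive pass over the 256 declared inputs shows identical outputs.
verdict: equivalent


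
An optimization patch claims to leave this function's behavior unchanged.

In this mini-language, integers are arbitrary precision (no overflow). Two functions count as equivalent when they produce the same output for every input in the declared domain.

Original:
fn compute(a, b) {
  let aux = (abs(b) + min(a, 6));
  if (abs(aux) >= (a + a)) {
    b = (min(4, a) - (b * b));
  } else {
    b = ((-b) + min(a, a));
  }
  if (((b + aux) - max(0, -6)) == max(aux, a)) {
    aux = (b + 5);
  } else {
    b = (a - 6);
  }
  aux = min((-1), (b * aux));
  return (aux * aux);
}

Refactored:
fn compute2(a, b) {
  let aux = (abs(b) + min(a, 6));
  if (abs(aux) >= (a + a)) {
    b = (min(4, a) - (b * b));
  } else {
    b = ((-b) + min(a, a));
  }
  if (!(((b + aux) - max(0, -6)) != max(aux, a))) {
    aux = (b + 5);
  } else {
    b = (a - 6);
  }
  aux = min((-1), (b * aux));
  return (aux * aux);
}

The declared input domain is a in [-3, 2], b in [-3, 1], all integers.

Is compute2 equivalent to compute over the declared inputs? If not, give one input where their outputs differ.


Side by side, the visible changes include: comparison usage differs, plus boolean connective usage differs.
Tracing a=2, b=-2: compute: aux becomes 4; next (abs(aux) >= (a + a)) evaluates to true; next b becomes -2; next (((b + aux) - max(0, -6)) == max(aux, a)) evaluates to false; next b becomes -4; next aux becomes -16; next final value 256 | compute2: aux becomes 4; next (abs(aux) >= (a + a)) evaluates to true; next b becomes -2; next (!(((b + aux) - max(0, -6)) != max(aux, a))) evaluates to false; next b becomes -4; next aux becomes -16; next final value 256 — matching result 256.
Every one of the 30 inputs gives matching results.
verdict: equivalent


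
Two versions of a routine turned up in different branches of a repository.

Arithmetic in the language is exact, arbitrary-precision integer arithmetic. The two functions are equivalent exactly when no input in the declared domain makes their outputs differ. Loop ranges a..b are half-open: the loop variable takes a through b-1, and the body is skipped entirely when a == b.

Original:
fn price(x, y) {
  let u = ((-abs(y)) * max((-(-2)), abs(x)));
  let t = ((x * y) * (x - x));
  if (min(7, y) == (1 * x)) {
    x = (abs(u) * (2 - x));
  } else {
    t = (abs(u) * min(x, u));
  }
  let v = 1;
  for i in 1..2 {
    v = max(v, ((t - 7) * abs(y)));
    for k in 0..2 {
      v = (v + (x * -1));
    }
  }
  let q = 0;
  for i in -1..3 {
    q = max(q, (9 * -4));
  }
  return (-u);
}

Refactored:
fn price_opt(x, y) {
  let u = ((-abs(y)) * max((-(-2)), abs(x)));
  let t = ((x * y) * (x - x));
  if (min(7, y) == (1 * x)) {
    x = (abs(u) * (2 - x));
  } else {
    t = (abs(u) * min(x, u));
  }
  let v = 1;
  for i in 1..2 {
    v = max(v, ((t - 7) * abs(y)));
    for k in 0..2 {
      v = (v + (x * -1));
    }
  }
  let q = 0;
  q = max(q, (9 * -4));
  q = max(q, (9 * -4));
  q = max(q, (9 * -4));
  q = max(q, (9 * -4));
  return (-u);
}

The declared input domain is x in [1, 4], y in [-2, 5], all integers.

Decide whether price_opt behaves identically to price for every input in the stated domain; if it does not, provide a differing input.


Equivalent — the differences include arithmetic usage differs, and min/max/abs usage differs, and statement counts differ, and constant usage differs, and loop structure differs, yet no declared input distinguishes the two.
As a probe, take x=2, y=-2: price runs u := -4 | t := 0 | (min(7, y) == (1 * x)): false | t := -16 | v := 1 | iter i=1: | v := 1 | iter k=0: | v := -1 | iter k=1: | v := -3 | q := 0 | iter i=-1: | q := 0 | iter i=0: | q := 0 | iter i=1: | q := 0 | iter i=2: | q := 0 | result 4; price_opt runs u := -4 | t := 0 | (min(7, y) == (1 * x)): false | t := -16 | v := 1 | iter i=1: | v := 1 | iter k=0: | v := -1 | iter k=1: | v := -3 | q := 0 | q := 0 | q := 0 | q := 0 | q := 0 | result 4; both end at 4.
An exhaustive pass over the 32 declared inputs shows identical outputs.
verdict: equivalent


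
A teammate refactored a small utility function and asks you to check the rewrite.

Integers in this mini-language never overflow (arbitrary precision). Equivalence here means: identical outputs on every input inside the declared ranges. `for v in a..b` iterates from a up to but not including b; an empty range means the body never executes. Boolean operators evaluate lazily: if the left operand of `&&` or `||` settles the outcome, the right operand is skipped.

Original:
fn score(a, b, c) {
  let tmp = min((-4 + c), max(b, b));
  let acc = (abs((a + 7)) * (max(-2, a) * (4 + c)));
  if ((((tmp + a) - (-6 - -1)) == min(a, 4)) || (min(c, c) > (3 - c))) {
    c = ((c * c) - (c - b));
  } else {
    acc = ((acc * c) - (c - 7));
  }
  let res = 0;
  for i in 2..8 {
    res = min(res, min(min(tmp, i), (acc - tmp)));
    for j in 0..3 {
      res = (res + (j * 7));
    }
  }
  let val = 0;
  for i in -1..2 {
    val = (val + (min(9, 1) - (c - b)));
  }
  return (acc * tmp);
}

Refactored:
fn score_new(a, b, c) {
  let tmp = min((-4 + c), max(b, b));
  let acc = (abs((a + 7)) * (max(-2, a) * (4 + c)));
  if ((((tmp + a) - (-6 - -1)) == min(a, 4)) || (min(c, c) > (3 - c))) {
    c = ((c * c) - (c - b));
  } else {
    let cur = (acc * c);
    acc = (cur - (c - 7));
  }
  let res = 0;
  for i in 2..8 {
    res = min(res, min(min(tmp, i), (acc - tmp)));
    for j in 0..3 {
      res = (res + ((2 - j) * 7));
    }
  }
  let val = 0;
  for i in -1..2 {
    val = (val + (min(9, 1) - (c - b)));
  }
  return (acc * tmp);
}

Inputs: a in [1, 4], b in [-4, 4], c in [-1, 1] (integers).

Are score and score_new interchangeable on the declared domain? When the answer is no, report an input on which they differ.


Behavior is preserved: although local variable names differ; and statement counts differ; and constant usage differs; and arithmetic usage differs, the outputs never diverge.
Tracing a=3, b=0, c=0: score: tmp becomes -4; next acc becomes 120; next ((((tmp + a) - (-6 - -1)) == min(a, 4)) || (min(c, c) > (3 - c))) evaluates to false; next acc becomes 7; next res becomes 0; next at i=2:; next res becomes -4; next at j=0:; next res becomes -4; next at j=1:; next res becomes 3; next at j=2:; next res becomes 17; next at i=3:; next res becomes -4; next at j=0:; next res becomes -4; next at j=1:; next res becomes 3; next at j=2:; next res becomes 17; next at i=4:; next res becomes -4; next at j=0:; next res becomes -4; next at j=1:; next res becomes 3; next at j=2:; next res becomes 17; next at i=5:; next res becomes -4; next at j=0:; next res becomes -4; next at j=1:; next res becomes 3; next at j=2:; next res becomes 17; next at i=6:; next res becomes -4; next at j=0:; next res becomes -4; next at j=1:; next res becomes 3; next at j=2:; next res becomes 17; next at i=7:; next res becomes -4; next at j=0:; next res becomes -4; next at j=1:; next res becomes 3; next at j=2:; next res becomes 17; next val becomes 0; next at i=-1:; next val becomes 1; next at i=0:; next val becomes 2; next at i=1:; next val becomes 3; next final value -28 | score_new: tmp becomes -4; next acc becomes 120; next ((((tmp + a) - (-6 - -1)) == min(a, 4)) || (min(c, c) > (3 - c))) evaluates to false; next cur becomes 0; next acc becomes 7; next res becomes 0; next at i=2:; next res becomes -4; next at j=0:; next res becomes 10; next at j=1:; next res becomes 17; next at j=2:; next res becomes 17; next at i=3:; next res becomes -4; next at j=0:; next res becomes 10; next at j=1:; next res becomes 17; next at j=2:; next res becomes 17; next at i=4:; next res becomes -4; next at j=0:; next res becomes 10; next at j=1:; next res becomes 17; next at j=2:; next res becomes 17; next at i=5:; next res becomes -4; next at j=0:; next res becomes 10; next at j=1:; next res becomes 17; next at j=2:; next res becomes 17; next at i=6:; next res becomes -4; next at j=0:; next res becomes 10; next at j=1:; next res becomes 17; next at j=2:; next res becomes 17; next at i=7:; next res becomes -4; next at j=0:; next res becomes 10; next at j=1:; next res becomes 17; next at j=2:; next res becomes 17; next val becomes 0; next at i=-1:; next val becomes 1; next at i=0:; next val becomes 2; next at i=1:; next val becomes 3; next final value -28 — matching result -28.
Every one of the 108 inputs gives matching results.
verdict: equivalent


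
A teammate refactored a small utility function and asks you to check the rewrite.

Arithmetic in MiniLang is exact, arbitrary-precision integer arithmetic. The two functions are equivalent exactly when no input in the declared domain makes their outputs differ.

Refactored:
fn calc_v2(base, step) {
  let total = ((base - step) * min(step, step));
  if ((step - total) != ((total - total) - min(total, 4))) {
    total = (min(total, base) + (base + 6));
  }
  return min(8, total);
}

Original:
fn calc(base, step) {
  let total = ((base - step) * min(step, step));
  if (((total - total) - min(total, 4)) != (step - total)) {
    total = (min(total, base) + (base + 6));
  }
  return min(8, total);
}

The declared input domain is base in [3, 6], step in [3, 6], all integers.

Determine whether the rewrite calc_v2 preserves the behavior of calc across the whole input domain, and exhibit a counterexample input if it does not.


This is a faithful refactor — same computation, different form, but the computed results match everywhere.
Tracing base=4, step=5: calc: total = -5; (((total - total) - min(total, 4)) != (step - total)) -> true; total = 5; return 5 | calc_v2: total = -5; ((step - total) != ((total - total) - min(total, 4))) -> true; total = 5; return 5 — matching result 5.
Across all 16 domain points the two functions coincide.
verdict: equivalent


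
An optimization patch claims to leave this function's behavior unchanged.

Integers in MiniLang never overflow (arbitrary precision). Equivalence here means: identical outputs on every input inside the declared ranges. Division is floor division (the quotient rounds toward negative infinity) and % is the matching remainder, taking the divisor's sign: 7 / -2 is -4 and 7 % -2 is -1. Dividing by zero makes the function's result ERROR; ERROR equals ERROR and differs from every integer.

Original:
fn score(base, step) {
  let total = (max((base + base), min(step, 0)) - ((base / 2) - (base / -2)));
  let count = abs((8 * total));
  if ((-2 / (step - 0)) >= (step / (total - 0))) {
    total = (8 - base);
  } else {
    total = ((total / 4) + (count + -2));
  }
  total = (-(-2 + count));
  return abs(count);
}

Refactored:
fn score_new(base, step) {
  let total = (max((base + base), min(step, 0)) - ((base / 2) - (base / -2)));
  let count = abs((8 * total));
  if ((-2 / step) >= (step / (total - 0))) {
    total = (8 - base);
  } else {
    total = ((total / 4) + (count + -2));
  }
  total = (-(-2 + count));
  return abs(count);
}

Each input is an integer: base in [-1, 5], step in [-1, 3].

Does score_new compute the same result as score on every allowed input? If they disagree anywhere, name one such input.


The two are interchangeable: arithmetic usage differs; constant usage differs, and every declared input agrees.
Spot check at base=1, step=-1 — score: total := 1 | count := 8 | ((-2 / (step - 0)) >= (step / (total - 0))): true | total := 7 | total := -6 | result 8. score_new: total := 1 | count := 8 | ((-2 / step) >= (step / (total - 0))): true | total := 7 | total := -6 | result 8. Both give 8.
An exhaustive pass over the 35 declared inputs shows identical outputs.
verdict: equivalent


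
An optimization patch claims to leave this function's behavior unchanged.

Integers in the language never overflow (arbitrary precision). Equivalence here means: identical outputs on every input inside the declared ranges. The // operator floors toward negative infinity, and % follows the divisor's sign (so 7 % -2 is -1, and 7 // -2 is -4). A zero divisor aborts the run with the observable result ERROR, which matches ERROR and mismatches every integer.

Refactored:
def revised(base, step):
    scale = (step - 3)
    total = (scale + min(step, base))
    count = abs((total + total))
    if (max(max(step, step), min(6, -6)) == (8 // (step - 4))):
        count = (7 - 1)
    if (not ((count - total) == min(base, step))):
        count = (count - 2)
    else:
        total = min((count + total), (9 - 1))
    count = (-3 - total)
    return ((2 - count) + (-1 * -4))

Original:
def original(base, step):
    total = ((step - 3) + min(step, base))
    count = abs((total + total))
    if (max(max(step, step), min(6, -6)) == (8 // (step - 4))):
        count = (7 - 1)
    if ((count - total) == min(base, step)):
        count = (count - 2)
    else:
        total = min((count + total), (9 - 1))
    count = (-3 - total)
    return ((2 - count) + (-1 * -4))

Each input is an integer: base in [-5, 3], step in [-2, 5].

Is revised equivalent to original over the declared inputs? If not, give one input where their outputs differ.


Run the pair on base=-5, step=-2.
original: total = -10; count = 20; (max(max(step, step), min(6, -6)) == (8 // (step - 4))) -> true; count = 6; ((count - total) == min(base, step)) -> false; total = -4; count = 1; return 5
revised: scale = -5; total = -10; count = 20; (max(max(step, step), min(6, -6)) == (8 // (step - 4))) -> true; count = 6; (not ((count - total) == min(base, step))) -> true; count = 4; count = 7; return -1
5 != -1, so the rewrite changes behavior.
verdict: not equivalent; witness: base=-5, step=-2


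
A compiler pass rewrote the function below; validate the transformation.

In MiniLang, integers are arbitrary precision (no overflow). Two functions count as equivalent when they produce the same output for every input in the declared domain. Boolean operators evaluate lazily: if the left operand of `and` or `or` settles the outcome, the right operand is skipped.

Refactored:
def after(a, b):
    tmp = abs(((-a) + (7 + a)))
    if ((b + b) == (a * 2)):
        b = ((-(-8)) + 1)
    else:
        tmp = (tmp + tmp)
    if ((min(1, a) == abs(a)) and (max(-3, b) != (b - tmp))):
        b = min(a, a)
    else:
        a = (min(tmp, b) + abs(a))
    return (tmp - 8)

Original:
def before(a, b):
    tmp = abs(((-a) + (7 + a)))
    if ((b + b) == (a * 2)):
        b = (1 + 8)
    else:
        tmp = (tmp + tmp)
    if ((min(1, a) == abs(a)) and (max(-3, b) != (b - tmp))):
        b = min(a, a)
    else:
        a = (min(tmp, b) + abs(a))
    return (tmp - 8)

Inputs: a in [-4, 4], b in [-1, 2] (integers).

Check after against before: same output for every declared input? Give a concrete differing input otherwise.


The two are interchangeable: same computation, different form, and every declared input agrees.
As a probe, take a=1, b=2: before runs tmp=7, then ((b + b) == (a * 2)) is false, then tmp=14, then ((min(1, a) == abs(a)) and (max(-3, b) != (b - tmp))) is true, then b=1, then returns 6; after runs tmp=7, then ((b + b) == (a * 2)) is false, then tmp=14, then ((min(1, a) == abs(a)) and (max(-3, b) != (b - tmp))) is true, then b=1, then returns 6; both end at 6.
Sweeping the whole domain (36 inputs) finds no disagreement.
verdict: equivalent


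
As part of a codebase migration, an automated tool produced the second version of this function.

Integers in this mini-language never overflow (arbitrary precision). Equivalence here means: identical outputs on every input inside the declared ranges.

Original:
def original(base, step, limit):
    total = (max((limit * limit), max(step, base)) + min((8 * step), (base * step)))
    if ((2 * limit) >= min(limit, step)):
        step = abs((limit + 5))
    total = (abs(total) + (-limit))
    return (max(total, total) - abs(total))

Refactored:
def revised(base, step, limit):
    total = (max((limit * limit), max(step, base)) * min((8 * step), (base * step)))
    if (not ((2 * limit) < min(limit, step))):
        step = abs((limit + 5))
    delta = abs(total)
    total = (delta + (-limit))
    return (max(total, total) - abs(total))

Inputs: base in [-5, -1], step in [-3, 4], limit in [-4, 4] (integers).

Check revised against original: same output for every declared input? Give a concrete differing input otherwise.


At base=-5, step=-2, limit=4: original gives -8, revised gives 0.
verdict: not equivalent; witness: base=-5, step=-2, limit=4


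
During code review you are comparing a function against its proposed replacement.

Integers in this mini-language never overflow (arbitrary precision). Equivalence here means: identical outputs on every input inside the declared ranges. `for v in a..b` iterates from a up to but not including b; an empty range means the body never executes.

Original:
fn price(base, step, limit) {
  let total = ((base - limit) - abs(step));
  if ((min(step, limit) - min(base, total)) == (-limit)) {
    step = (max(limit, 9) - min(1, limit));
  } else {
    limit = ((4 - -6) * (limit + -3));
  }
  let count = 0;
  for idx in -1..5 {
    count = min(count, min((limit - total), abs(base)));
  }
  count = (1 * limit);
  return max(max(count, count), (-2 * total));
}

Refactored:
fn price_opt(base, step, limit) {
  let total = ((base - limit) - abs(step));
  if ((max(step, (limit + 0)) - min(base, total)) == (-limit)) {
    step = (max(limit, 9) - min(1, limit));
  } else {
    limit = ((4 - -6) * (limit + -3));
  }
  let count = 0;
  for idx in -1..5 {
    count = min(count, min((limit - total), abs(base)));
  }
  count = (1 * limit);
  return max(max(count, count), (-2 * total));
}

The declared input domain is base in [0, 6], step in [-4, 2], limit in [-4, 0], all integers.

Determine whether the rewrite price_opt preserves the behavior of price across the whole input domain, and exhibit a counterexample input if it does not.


Try base=2, step=1, limit=0.
price: total = 1; ((min(step, limit) - min(base, total)) == (-limit)) -> false; limit = -30; count = 0; [idx=-1]; count = -31; [idx=0]; count = -31; [idx=1]; count = -31; [idx=2]; count = -31; [idx=3]; count = -31; [idx=4]; count = -31; count = -30; return -2
price_opt: total = 1; ((max(step, (limit + 0)) - min(base, total)) == (-limit)) -> true; step = 9; count = 0; [idx=-1]; count = -1; [idx=0]; count = -1; [idx=1]; count = -1; [idx=2]; count = -1; [idx=3]; count = -1; [idx=4]; count = -1; count = 0; return 0
-2 against 0: the behavior changed.
verdict: not equivalent; witness: base=2, step=1, limit=0


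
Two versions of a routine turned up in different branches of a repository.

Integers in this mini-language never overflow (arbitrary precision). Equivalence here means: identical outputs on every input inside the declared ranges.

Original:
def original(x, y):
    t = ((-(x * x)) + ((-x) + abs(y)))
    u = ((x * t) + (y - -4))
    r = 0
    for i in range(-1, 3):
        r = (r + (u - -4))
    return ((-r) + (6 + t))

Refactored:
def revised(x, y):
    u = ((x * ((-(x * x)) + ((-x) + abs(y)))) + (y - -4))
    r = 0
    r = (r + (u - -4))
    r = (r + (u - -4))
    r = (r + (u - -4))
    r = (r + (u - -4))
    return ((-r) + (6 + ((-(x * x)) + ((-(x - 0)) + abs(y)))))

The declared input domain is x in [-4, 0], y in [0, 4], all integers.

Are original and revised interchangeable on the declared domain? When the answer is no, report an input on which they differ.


Equivalent — the differences include loop structure differs, and min/max/abs usage differs, and local variable names differ, and statement counts differ, and arithmetic usage differs, and constant usage differs, yet no declared input distinguishes the two.
Tracing x=0, y=3: original: t=3, then u=7, then r=0, then (i=-1), then r=11, then (i=0), then r=22, then (i=1), then r=33, then (i=2), then r=44, then returns -35 | revised: u=7, then r=0, then r=11, then r=22, then r=33, then r=44, then returns -35 — matching result -35.
An exhaustive pass over the 25 declared inputs shows identical outputs.
verdict: equivalent
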